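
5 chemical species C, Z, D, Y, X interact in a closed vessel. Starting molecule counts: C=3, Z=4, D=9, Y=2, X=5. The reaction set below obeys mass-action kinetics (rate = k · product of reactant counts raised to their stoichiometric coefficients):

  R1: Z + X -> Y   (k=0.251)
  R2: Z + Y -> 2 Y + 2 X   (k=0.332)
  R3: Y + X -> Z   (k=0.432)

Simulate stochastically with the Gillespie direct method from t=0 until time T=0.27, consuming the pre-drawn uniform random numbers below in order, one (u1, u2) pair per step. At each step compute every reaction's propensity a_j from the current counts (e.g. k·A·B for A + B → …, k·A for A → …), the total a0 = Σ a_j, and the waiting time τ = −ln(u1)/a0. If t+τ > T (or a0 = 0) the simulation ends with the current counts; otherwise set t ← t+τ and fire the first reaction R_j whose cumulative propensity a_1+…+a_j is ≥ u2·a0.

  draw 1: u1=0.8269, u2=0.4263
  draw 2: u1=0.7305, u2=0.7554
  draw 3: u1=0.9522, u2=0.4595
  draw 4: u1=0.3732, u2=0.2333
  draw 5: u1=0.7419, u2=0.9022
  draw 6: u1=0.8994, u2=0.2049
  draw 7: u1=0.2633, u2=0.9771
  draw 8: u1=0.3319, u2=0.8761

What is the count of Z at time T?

t=0.000: C=3 Z=4 D=9 Y=2 X=5
Draw 1: a1=5.020, a2=2.656, a3=4.320, a0=11.996; τ=−ln(0.8269)/11.996=0.016 → t=0.016; u2·a0=0.4263·11.996=5.114; a1=5.020 < 5.114 ≤ a1+a2=7.676 → R2 fires; C=3 Z=3 D=9 Y=3 X=7
Draw 2: a1=5.271, a2=2.988, a3=9.072, a0=17.331; τ=−ln(0.7305)/17.331=0.018 → t=0.034; u2·a0=0.7554·17.331=13.092; a1+a2=8.259 < 13.092 ≤ a1+…+a3=17.331 → R3 fires; C=3 Z=4 D=9 Y=2 X=6
Draw 3: a1=6.024, a2=2.656, a3=5.184, a0=13.864; τ=−ln(0.9522)/13.864=0.004 → t=0.037; u2·a0=0.4595·13.864=6.371; a1=6.024 < 6.371 ≤ a1+a2=8.680 → R2 fires; C=3 Z=3 D=9 Y=3 X=8
Draw 4: a1=6.024, a2=2.988, a3=10.368, a0=19.380; τ=−ln(0.3732)/19.380=0.051 → t=0.088; u2·a0=0.2333·19.380=4.521 ≤ a1=6.024 → R1 fires; C=3 Z=2 D=9 Y=4 X=7
Draw 5: a1=3.514, a2=2.656, a3=12.096, a0=18.266; τ=−ln(0.7419)/18.266=0.016 → t=0.105; u2·a0=0.9022·18.266=16.480; a1+a2=6.170 < 16.480 ≤ a1+…+a3=18.266 → R3 fires; C=3 Z=3 D=9 Y=3 X=6
Draw 6: a1=4.518, a2=2.988, a3=7.776, a0=15.282; τ=−ln(0.8994)/15.282=0.007 → t=0.112; u2·a0=0.2049·15.282=3.131 ≤ a1=4.518 → R1 fires; C=3 Z=2 D=9 Y=4 X=5
Draw 7: a1=2.510, a2=2.656, a3=8.640, a0=13.806; τ=−ln(0.2633)/13.806=0.097 → t=0.208; u2·a0=0.9771·13.806=13.490; a1+a2=5.166 < 13.490 ≤ a1+…+a3=13.806 → R3 fires; C=3 Z=3 D=9 Y=3 X=4
Draw 8: a1=3.012, a2=2.988, a3=5.184, a0=11.184; τ=−ln(0.3319)/11.184=0.099 → t=0.307 > T=0.27: stop.
Read off Z at T=0.27: 3

Z at T = 3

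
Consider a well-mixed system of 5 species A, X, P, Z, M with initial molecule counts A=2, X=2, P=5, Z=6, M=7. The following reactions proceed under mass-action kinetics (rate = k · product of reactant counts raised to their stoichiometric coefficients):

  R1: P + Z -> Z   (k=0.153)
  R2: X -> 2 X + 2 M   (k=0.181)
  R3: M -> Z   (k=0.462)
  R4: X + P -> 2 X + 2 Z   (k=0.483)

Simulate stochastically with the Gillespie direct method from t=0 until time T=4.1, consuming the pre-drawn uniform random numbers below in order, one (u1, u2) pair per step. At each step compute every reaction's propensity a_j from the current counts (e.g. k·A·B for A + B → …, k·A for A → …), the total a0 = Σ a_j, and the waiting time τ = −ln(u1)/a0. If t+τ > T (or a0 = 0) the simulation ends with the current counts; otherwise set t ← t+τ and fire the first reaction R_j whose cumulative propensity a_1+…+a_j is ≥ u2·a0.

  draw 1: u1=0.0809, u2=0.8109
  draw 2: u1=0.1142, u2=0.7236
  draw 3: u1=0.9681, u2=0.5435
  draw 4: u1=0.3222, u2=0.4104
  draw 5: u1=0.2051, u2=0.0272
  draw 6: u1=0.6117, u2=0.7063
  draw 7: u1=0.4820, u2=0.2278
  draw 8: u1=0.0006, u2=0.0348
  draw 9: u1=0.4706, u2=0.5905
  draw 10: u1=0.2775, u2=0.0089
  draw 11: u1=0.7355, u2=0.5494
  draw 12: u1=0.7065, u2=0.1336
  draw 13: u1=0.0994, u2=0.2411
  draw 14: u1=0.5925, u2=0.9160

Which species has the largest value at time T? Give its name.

t=0.000: A=2 X=2 P=5 Z=6 M=7
Draw 1: a1=4.590, a2=0.362, a3=3.234, a4=4.830, a0=13.016; τ=−ln(0.0809)/13.016=0.193 → t=0.193; u2·a0=0.8109·13.016=10.555; a1+…+a3=8.186 < 10.555 ≤ a1+…+a4=13.016 → R4 fires; A=2 X=3 P=4 Z=8 M=7
Draw 2: a1=4.896, a2=0.543, a3=3.234, a4=5.796, a0=14.469; τ=−ln(0.1142)/14.469=0.150 → t=0.343; u2·a0=0.7236·14.469=10.470; a1+…+a3=8.673 < 10.470 ≤ a1+…+a4=14.469 → R4 fires; A=2 X=4 P=3 Z=10 M=7
Draw 3: a1=4.590, a2=0.724, a3=3.234, a4=5.796, a0=14.344; τ=−ln(0.9681)/14.344=0.002 → t=0.345; u2·a0=0.5435·14.344=7.796; a1+a2=5.314 < 7.796 ≤ a1+…+a3=8.548 → R3 fires; A=2 X=4 P=3 Z=11 M=6
Draw 4: a1=5.049, a2=0.724, a3=2.772, a4=5.796, a0=14.341; τ=−ln(0.3222)/14.341=0.079 → t=0.424; u2·a0=0.4104·14.341=5.886; a1+a2=5.773 < 5.886 ≤ a1+…+a3=8.545 → R3 fires; A=2 X=4 P=3 Z=12 M=5
Draw 5: a1=5.508, a2=0.724, a3=2.310, a4=5.796, a0=14.338; τ=−ln(0.2051)/14.338=0.110 → t=0.535; u2·a0=0.0272·14.338=0.390 ≤ a1=5.508 → R1 fires; A=2 X=4 P=2 Z=12 M=5
Draw 6: a1=3.672, a2=0.724, a3=2.310, a4=3.864, a0=10.570; τ=−ln(0.6117)/10.570=0.047 → t=0.581; u2·a0=0.7063·10.570=7.466; a1+…+a3=6.706 < 7.466 ≤ a1+…+a4=10.570 → R4 fires; A=2 X=5 P=1 Z=14 M=5
Draw 7: a1=2.142, a2=0.905, a3=2.310, a4=2.415, a0=7.772; τ=−ln(0.4820)/7.772=0.094 → t=0.675; u2·a0=0.2278·7.772=1.770 ≤ a1=2.142 → R1 fires; A=2 X=5 P=0 Z=14 M=5
Draw 8: a1=0.000, a2=0.905, a3=2.310, a4=0.000, a0=3.215; τ=−ln(0.0006)/3.215=2.307 → t=2.983; u2·a0=0.0348·3.215=0.112; a1=0.000 < 0.112 ≤ a1+a2=0.905 → R2 fires; A=2 X=6 P=0 Z=14 M=7
Draw 9: a1=0.000, a2=1.086, a3=3.234, a4=0.000, a0=4.320; τ=−ln(0.4706)/4.320=0.174 → t=3.157; u2·a0=0.5905·4.320=2.551; a1+a2=1.086 < 2.551 ≤ a1+…+a3=4.320 → R3 fires; A=2 X=6 P=0 Z=15 M=6
Draw 10: a1=0.000, a2=1.086, a3=2.772, a4=0.000, a0=3.858; τ=−ln(0.2775)/3.858=0.332 → t=3.490; u2·a0=0.0089·3.858=0.034; a1=0.000 < 0.034 ≤ a1+a2=1.086 → R2 fires; A=2 X=7 P=0 Z=15 M=8
Draw 11: a1=0.000, a2=1.267, a3=3.696, a4=0.000, a0=4.963; τ=−ln(0.7355)/4.963=0.062 → t=3.551; u2·a0=0.5494·4.963=2.727; a1+a2=1.267 < 2.727 ≤ a1+…+a3=4.963 → R3 fires; A=2 X=7 P=0 Z=16 M=7
Draw 12: a1=0.000, a2=1.267, a3=3.234, a4=0.000, a0=4.501; τ=−ln(0.7065)/4.501=0.077 → t=3.629; u2·a0=0.1336·4.501=0.601; a1=0.000 < 0.601 ≤ a1+a2=1.267 → R2 fires; A=2 X=8 P=0 Z=16 M=9
Draw 13: a1=0.000, a2=1.448, a3=4.158, a4=0.000, a0=5.606; τ=−ln(0.0994)/5.606=0.412 → t=4.040; u2·a0=0.2411·5.606=1.352; a1=0.000 < 1.352 ≤ a1+a2=1.448 → R2 fires; A=2 X=9 P=0 Z=16 M=11
Draw 14: a1=0.000, a2=1.629, a3=5.082, a4=0.000, a0=6.711; τ=−ln(0.5925)/6.711=0.078 → t=4.118 > T=4.1: stop.
At T=4.1: A=2 X=9 P=0 Z=16 M=11; the largest is Z.

Dominant species at T: Z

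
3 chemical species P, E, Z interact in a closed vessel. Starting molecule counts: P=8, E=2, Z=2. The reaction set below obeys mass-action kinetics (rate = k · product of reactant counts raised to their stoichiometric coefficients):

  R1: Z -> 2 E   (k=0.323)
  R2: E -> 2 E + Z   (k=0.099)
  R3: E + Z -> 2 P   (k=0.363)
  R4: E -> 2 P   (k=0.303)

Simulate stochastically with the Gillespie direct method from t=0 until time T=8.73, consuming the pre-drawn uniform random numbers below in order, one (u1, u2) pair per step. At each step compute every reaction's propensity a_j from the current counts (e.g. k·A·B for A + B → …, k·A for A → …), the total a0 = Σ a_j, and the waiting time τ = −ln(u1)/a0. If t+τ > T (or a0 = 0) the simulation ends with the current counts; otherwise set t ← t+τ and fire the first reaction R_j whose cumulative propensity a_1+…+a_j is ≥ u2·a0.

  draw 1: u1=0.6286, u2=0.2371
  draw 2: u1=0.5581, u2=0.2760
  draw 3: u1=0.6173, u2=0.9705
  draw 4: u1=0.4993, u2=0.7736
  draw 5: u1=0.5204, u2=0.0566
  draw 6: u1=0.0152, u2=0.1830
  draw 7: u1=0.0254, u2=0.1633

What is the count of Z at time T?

t=0.000: P=8 E=2 Z=2
Draw 1: a1=0.646, a2=0.198, a3=1.452, a4=0.606, a0=2.902; τ=−ln(0.6286)/2.902=0.160 → t=0.160; u2·a0=0.2371·2.902=0.688; a1=0.646 < 0.688 ≤ a1+a2=0.844 → R2 fires; P=8 E=3 Z=3
Draw 2: a1=0.969, a2=0.297, a3=3.267, a4=0.909, a0=5.442; τ=−ln(0.5581)/5.442=0.107 → t=0.267; u2·a0=0.2760·5.442=1.502; a1+a2=1.266 < 1.502 ≤ a1+…+a3=4.533 → R3 fires; P=10 E=2 Z=2
Draw 3: a1=0.646, a2=0.198, a3=1.452, a4=0.606, a0=2.902; τ=−ln(0.6173)/2.902=0.166 → t=0.433; u2·a0=0.9705·2.902=2.816; a1+…+a3=2.296 < 2.816 ≤ a1+…+a4=2.902 → R4 fires; P=12 E=1 Z=2
Draw 4: a1=0.646, a2=0.099, a3=0.726, a4=0.303, a0=1.774; τ=−ln(0.4993)/1.774=0.392 → t=0.825; u2·a0=0.7736·1.774=1.372; a1+a2=0.745 < 1.372 ≤ a1+…+a3=1.471 → R3 fires; P=14 E=0 Z=1
Draw 5: a1=0.323, a2=0.000, a3=0.000, a4=0.000, a0=0.323; τ=−ln(0.5204)/0.323=2.022 → t=2.847; u2·a0=0.0566·0.323=0.018 ≤ a1=0.323 → R1 fires; P=14 E=2 Z=0
Draw 6: a1=0.000, a2=0.198, a3=0.000, a4=0.606, a0=0.804; τ=−ln(0.0152)/0.804=5.207 → t=8.054; u2·a0=0.1830·0.804=0.147; a1=0.000 < 0.147 ≤ a1+a2=0.198 → R2 fires; P=14 E=3 Z=1
Draw 7: a1=0.323, a2=0.297, a3=1.089, a4=0.909, a0=2.618; τ=−ln(0.0254)/2.618=1.403 → t=9.457 > T=8.73: stop.
Read off Z at T=8.73: 1

Z at T = 1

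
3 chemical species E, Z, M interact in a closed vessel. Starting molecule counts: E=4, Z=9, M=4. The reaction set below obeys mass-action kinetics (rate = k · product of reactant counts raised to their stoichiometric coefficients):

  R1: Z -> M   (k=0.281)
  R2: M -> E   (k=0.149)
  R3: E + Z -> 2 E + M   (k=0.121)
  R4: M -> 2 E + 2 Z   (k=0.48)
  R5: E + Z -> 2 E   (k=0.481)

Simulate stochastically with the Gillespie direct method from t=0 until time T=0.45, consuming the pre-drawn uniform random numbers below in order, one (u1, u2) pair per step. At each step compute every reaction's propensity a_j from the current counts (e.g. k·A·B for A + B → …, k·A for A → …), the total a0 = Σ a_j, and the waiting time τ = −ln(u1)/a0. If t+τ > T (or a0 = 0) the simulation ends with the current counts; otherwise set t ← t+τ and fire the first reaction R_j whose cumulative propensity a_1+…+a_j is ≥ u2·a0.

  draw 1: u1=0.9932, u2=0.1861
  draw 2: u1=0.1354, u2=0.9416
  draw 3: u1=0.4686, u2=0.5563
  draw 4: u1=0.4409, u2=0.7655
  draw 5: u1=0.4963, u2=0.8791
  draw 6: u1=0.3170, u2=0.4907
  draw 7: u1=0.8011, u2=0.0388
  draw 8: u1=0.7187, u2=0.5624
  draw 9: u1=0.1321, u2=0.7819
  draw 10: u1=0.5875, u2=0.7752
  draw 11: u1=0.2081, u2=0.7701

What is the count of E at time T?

t=0.000: E=4 Z=9 M=4
Draw 1: a1=2.529, a2=0.596, a3=4.356, a4=1.920, a5=17.316, a0=26.717; τ=−ln(0.9932)/26.717=0.000 → t=0.000; u2·a0=0.1861·26.717=4.972; a1+a2=3.125 < 4.972 ≤ a1+…+a3=7.481 → R3 fires; E=5 Z=8 M=5
Draw 2: a1=2.248, a2=0.745, a3=4.840, a4=2.400, a5=19.240, a0=29.473; τ=−ln(0.1354)/29.473=0.068 → t=0.068; u2·a0=0.9416·29.473=27.752; a1+…+a4=10.233 < 27.752 ≤ a1+…+a5=29.473 → R5 fires; E=6 Z=7 M=5
Draw 3: a1=1.967, a2=0.745, a3=5.082, a4=2.400, a5=20.202, a0=30.396; τ=−ln(0.4686)/30.396=0.025 → t=0.093; u2·a0=0.5563·30.396=16.909; a1+…+a4=10.194 < 16.909 ≤ a1+…+a5=30.396 → R5 fires; E=7 Z=6 M=5
Draw 4: a1=1.686, a2=0.745, a3=5.082, a4=2.400, a5=20.202, a0=30.115; τ=−ln(0.4409)/30.115=0.027 → t=0.120; u2·a0=0.7655·30.115=23.053; a1+…+a4=9.913 < 23.053 ≤ a1+…+a5=30.115 → R5 fires; E=8 Z=5 M=5
Draw 5: a1=1.405, a2=0.745, a3=4.840, a4=2.400, a5=19.240, a0=28.630; τ=−ln(0.4963)/28.630=0.024 → t=0.145; u2·a0=0.8791·28.630=25.169; a1+…+a4=9.390 < 25.169 ≤ a1+…+a5=28.630 → R5 fires; E=9 Z=4 M=5
Draw 6: a1=1.124, a2=0.745, a3=4.356, a4=2.400, a5=17.316, a0=25.941; τ=−ln(0.3170)/25.941=0.044 → t=0.189; u2·a0=0.4907·25.941=12.729; a1+…+a4=8.625 < 12.729 ≤ a1+…+a5=25.941 → R5 fires; E=10 Z=3 M=5
Draw 7: a1=0.843, a2=0.745, a3=3.630, a4=2.400, a5=14.430, a0=22.048; τ=−ln(0.8011)/22.048=0.010 → t=0.199; u2·a0=0.0388·22.048=0.855; a1=0.843 < 0.855 ≤ a1+a2=1.588 → R2 fires; E=11 Z=3 M=4
Draw 8: a1=0.843, a2=0.596, a3=3.993, a4=1.920, a5=15.873, a0=23.225; τ=−ln(0.7187)/23.225=0.014 → t=0.213; u2·a0=0.5624·23.225=13.062; a1+…+a4=7.352 < 13.062 ≤ a1+…+a5=23.225 → R5 fires; E=12 Z=2 M=4
Draw 9: a1=0.562, a2=0.596, a3=2.904, a4=1.920, a5=11.544, a0=17.526; τ=−ln(0.1321)/17.526=0.115 → t=0.329; u2·a0=0.7819·17.526=13.704; a1+…+a4=5.982 < 13.704 ≤ a1+…+a5=17.526 → R5 fires; E=13 Z=1 M=4
Draw 10: a1=0.281, a2=0.596, a3=1.573, a4=1.920, a5=6.253, a0=10.623; τ=−ln(0.5875)/10.623=0.050 → t=0.379; u2·a0=0.7752·10.623=8.235; a1+…+a4=4.370 < 8.235 ≤ a1+…+a5=10.623 → R5 fires; E=14 Z=0 M=4
Draw 11: a1=0.000, a2=0.596, a3=0.000, a4=1.920, a5=0.000, a0=2.516; τ=−ln(0.2081)/2.516=0.624 → t=1.003 > T=0.45: stop.
Read off E at T=0.45: 14

E at T = 14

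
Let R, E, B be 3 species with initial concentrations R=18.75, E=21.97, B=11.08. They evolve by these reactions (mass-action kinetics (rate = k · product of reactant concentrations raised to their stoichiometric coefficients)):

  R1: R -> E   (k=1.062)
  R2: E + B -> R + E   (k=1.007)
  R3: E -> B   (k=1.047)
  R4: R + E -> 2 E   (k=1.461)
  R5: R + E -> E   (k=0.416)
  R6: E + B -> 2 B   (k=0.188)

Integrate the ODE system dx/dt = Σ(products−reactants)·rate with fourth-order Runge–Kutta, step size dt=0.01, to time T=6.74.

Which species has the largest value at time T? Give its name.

Dominant species at T: E

RK4 with dt=0.01: 674 steps to T=6.74. Trajectory (selected grid times):
t=0.00: R=18.75 E=21.97 B=11.08
t=0.75: R=0.68 E=35.21 B=1.28
t=1.50: R=0.67 E=28.54 B=1.28
t=2.25: R=0.67 E=23.15 B=1.28
t=3.00: R=0.67 E=18.80 B=1.28
t=3.74: R=0.66 E=15.33 B=1.28
t=4.49: R=0.66 E=12.48 B=1.28
t=5.24: R=0.65 E=10.19 B=1.28
t=5.99: R=0.64 E=8.33 B=1.28
t=6.74: R=0.63 E=6.83 B=1.28
At T=6.74: R=0.63 E=6.83 B=1.28; the largest is E.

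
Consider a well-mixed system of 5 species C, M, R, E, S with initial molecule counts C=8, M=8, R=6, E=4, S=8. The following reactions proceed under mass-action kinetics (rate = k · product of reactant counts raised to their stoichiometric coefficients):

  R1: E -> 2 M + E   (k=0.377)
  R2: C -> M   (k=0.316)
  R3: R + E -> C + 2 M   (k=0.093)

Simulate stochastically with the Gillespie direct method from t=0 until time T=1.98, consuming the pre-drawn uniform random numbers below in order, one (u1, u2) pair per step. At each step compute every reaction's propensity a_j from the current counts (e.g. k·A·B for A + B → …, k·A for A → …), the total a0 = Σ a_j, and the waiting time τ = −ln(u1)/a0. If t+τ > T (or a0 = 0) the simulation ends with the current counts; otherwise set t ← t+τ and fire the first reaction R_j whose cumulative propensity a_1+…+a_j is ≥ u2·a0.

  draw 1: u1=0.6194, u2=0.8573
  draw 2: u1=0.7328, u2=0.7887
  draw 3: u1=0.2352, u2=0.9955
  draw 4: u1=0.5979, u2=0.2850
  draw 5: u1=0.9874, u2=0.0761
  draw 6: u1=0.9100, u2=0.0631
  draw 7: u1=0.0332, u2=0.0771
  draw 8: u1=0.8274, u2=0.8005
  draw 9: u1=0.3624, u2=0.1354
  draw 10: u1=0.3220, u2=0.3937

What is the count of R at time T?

R at T = 3

t=0.000: C=8 M=8 R=6 E=4 S=8
Draw 1: a1=1.508, a2=2.528, a3=2.232, a0=6.268; τ=−ln(0.6194)/6.268=0.076 → t=0.076; u2·a0=0.8573·6.268=5.374; a1+a2=4.036 < 5.374 ≤ a1+…+a3=6.268 → R3 fires; C=9 M=10 R=5 E=3 S=8
Draw 2: a1=1.131, a2=2.844, a3=1.395, a0=5.370; τ=−ln(0.7328)/5.370=0.058 → t=0.134; u2·a0=0.7887·5.370=4.235; a1+a2=3.975 < 4.235 ≤ a1+…+a3=5.370 → R3 fires; C=10 M=12 R=4 E=2 S=8
Draw 3: a1=0.754, a2=3.160, a3=0.744, a0=4.658; τ=−ln(0.2352)/4.658=0.311 → t=0.445; u2·a0=0.9955·4.658=4.637; a1+a2=3.914 < 4.637 ≤ a1+…+a3=4.658 → R3 fires; C=11 M=14 R=3 E=1 S=8
Draw 4: a1=0.377, a2=3.476, a3=0.279, a0=4.132; τ=−ln(0.5979)/4.132=0.124 → t=0.570; u2·a0=0.2850·4.132=1.178; a1=0.377 < 1.178 ≤ a1+a2=3.853 → R2 fires; C=10 M=15 R=3 E=1 S=8
Draw 5: a1=0.377, a2=3.160, a3=0.279, a0=3.816; τ=−ln(0.9874)/3.816=0.003 → t=0.573; u2·a0=0.0761·3.816=0.290 ≤ a1=0.377 → R1 fires; C=10 M=17 R=3 E=1 S=8
Draw 6: a1=0.377, a2=3.160, a3=0.279, a0=3.816; τ=−ln(0.9100)/3.816=0.025 → t=0.598; u2·a0=0.0631·3.816=0.241 ≤ a1=0.377 → R1 fires; C=10 M=19 R=3 E=1 S=8
Draw 7: a1=0.377, a2=3.160, a3=0.279, a0=3.816; τ=−ln(0.0332)/3.816=0.892 → t=1.490; u2·a0=0.0771·3.816=0.294 ≤ a1=0.377 → R1 fires; C=10 M=21 R=3 E=1 S=8
Draw 8: a1=0.377, a2=3.160, a3=0.279, a0=3.816; τ=−ln(0.8274)/3.816=0.050 → t=1.540; u2·a0=0.8005·3.816=3.055; a1=0.377 < 3.055 ≤ a1+a2=3.537 → R2 fires; C=9 M=22 R=3 E=1 S=8
Draw 9: a1=0.377, a2=2.844, a3=0.279, a0=3.500; τ=−ln(0.3624)/3.500=0.290 → t=1.830; u2·a0=0.1354·3.500=0.474; a1=0.377 < 0.474 ≤ a1+a2=3.221 → R2 fires; C=8 M=23 R=3 E=1 S=8
Draw 10: a1=0.377, a2=2.528, a3=0.279, a0=3.184; τ=−ln(0.3220)/3.184=0.356 → t=2.185 > T=1.98: stop.
Read off R at T=1.98: 3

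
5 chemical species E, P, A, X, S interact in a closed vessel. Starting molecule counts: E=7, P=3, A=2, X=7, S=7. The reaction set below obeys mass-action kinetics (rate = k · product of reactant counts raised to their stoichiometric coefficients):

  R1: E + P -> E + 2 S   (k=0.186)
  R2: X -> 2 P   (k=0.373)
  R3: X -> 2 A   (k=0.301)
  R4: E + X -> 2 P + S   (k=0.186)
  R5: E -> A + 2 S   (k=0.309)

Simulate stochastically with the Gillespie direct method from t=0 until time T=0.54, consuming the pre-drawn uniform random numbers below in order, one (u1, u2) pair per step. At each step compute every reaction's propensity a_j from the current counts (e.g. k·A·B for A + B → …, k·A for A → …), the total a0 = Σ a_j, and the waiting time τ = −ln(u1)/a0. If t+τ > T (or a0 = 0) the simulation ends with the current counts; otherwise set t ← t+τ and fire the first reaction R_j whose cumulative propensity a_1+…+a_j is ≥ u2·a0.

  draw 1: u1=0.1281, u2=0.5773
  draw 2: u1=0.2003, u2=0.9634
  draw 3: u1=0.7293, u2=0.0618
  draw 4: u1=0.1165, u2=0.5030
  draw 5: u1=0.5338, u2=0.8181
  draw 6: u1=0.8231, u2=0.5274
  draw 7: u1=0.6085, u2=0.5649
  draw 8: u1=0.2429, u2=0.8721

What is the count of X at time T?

t=0.000: E=7 P=3 A=2 X=7 S=7
Draw 1: a1=3.906, a2=2.611, a3=2.107, a4=9.114, a5=2.163, a0=19.901; τ=−ln(0.1281)/19.901=0.103 → t=0.103; u2·a0=0.5773·19.901=11.489; a1+…+a3=8.624 < 11.489 ≤ a1+…+a4=17.738 → R4 fires; E=6 P=5 A=2 X=6 S=8
Draw 2: a1=5.580, a2=2.238, a3=1.806, a4=6.696, a5=1.854, a0=18.174; τ=−ln(0.2003)/18.174=0.088 → t=0.192; u2·a0=0.9634·18.174=17.509; a1+…+a4=16.320 < 17.509 ≤ a1+…+a5=18.174 → R5 fires; E=5 P=5 A=3 X=6 S=10
Draw 3: a1=4.650, a2=2.238, a3=1.806, a4=5.580, a5=1.545, a0=15.819; τ=−ln(0.7293)/15.819=0.020 → t=0.212; u2·a0=0.0618·15.819=0.978 ≤ a1=4.650 → R1 fires; E=5 P=4 A=3 X=6 S=12
Draw 4: a1=3.720, a2=2.238, a3=1.806, a4=5.580, a5=1.545, a0=14.889; τ=−ln(0.1165)/14.889=0.144 → t=0.356; u2·a0=0.5030·14.889=7.489; a1+a2=5.958 < 7.489 ≤ a1+…+a3=7.764 → R3 fires; E=5 P=4 A=5 X=5 S=12
Draw 5: a1=3.720, a2=1.865, a3=1.505, a4=4.650, a5=1.545, a0=13.285; τ=−ln(0.5338)/13.285=0.047 → t=0.403; u2·a0=0.8181·13.285=10.868; a1+…+a3=7.090 < 10.868 ≤ a1+…+a4=11.740 → R4 fires; E=4 P=6 A=5 X=4 S=13
Draw 6: a1=4.464, a2=1.492, a3=1.204, a4=2.976, a5=1.236, a0=11.372; τ=−ln(0.8231)/11.372=0.017 → t=0.420; u2·a0=0.5274·11.372=5.998; a1+a2=5.956 < 5.998 ≤ a1+…+a3=7.160 → R3 fires; E=4 P=6 A=7 X=3 S=13
Draw 7: a1=4.464, a2=1.119, a3=0.903, a4=2.232, a5=1.236, a0=9.954; τ=−ln(0.6085)/9.954=0.050 → t=0.470; u2·a0=0.5649·9.954=5.623; a1+a2=5.583 < 5.623 ≤ a1+…+a3=6.486 → R3 fires; E=4 P=6 A=9 X=2 S=13
Draw 8: a1=4.464, a2=0.746, a3=0.602, a4=1.488, a5=1.236, a0=8.536; τ=−ln(0.2429)/8.536=0.166 → t=0.636 > T=0.54: stop.
Read off X at T=0.54: 2

X at T = 2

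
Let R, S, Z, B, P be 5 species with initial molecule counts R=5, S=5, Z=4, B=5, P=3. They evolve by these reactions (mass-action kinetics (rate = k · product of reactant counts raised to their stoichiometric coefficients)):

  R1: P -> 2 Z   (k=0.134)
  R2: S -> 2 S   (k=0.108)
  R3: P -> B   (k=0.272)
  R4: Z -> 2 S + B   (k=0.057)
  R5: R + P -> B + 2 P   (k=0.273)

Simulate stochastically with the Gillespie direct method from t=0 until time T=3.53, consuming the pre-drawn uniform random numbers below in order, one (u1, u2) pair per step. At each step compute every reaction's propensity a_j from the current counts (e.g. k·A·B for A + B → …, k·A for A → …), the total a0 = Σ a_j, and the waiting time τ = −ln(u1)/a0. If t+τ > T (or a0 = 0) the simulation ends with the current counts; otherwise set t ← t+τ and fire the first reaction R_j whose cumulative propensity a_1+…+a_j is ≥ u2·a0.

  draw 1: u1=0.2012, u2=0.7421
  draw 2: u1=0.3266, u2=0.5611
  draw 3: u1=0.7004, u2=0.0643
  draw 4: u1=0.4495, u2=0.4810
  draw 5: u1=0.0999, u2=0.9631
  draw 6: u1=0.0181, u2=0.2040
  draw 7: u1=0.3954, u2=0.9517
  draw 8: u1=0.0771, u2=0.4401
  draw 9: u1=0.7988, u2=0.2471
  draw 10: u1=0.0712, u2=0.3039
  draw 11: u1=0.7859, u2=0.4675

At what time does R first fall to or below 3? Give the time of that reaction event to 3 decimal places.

Threshold first reached at t = 0.429

t=0.000: R=5 S=5 Z=4 B=5 P=3
Draw 1: a1=0.402, a2=0.540, a3=0.816, a4=0.228, a5=4.095, a0=6.081; τ=−ln(0.2012)/6.081=0.264 → t=0.264; u2·a0=0.7421·6.081=4.513; a1+…+a4=1.986 < 4.513 ≤ a1+…+a5=6.081 → R5 fires; R=4 S=5 Z=4 B=6 P=4
Draw 2: a1=0.536, a2=0.540, a3=1.088, a4=0.228, a5=4.368, a0=6.760; τ=−ln(0.3266)/6.760=0.166 → t=0.429; u2·a0=0.5611·6.760=3.793; a1+…+a4=2.392 < 3.793 ≤ a1+…+a5=6.760 → R5 fires; R=3 S=5 Z=4 B=7 P=5
Draw 3: a1=0.670, a2=0.540, a3=1.360, a4=0.228, a5=4.095, a0=6.893; τ=−ln(0.7004)/6.893=0.052 → t=0.481; u2·a0=0.0643·6.893=0.443 ≤ a1=0.670 → R1 fires; R=3 S=5 Z=6 B=7 P=4
Draw 4: a1=0.536, a2=0.540, a3=1.088, a4=0.342, a5=3.276, a0=5.782; τ=−ln(0.4495)/5.782=0.138 → t=0.619; u2·a0=0.4810·5.782=2.781; a1+…+a4=2.506 < 2.781 ≤ a1+…+a5=5.782 → R5 fires; R=2 S=5 Z=6 B=8 P=5
Draw 5: a1=0.670, a2=0.540, a3=1.360, a4=0.342, a5=2.730, a0=5.642; τ=−ln(0.0999)/5.642=0.408 → t=1.027; u2·a0=0.9631·5.642=5.434; a1+…+a4=2.912 < 5.434 ≤ a1+…+a5=5.642 → R5 fires; R=1 S=5 Z=6 B=9 P=6
Draw 6: a1=0.804, a2=0.540, a3=1.632, a4=0.342, a5=1.638, a0=4.956; τ=−ln(0.0181)/4.956=0.809 → t=1.837; u2·a0=0.2040·4.956=1.011; a1=0.804 < 1.011 ≤ a1+a2=1.344 → R2 fires; R=1 S=6 Z=6 B=9 P=6
Draw 7: a1=0.804, a2=0.648, a3=1.632, a4=0.342, a5=1.638, a0=5.064; τ=−ln(0.3954)/5.064=0.183 → t=2.020; u2·a0=0.9517·5.064=4.819; a1+…+a4=3.426 < 4.819 ≤ a1+…+a5=5.064 → R5 fires; R=0 S=6 Z=6 B=10 P=7
Draw 8: a1=0.938, a2=0.648, a3=1.904, a4=0.342, a5=0.000, a0=3.832; τ=−ln(0.0771)/3.832=0.669 → t=2.689; u2·a0=0.4401·3.832=1.686; a1+a2=1.586 < 1.686 ≤ a1+…+a3=3.490 → R3 fires; R=0 S=6 Z=6 B=11 P=6
Draw 9: a1=0.804, a2=0.648, a3=1.632, a4=0.342, a5=0.000, a0=3.426; τ=−ln(0.7988)/3.426=0.066 → t=2.755; u2·a0=0.2471·3.426=0.847; a1=0.804 < 0.847 ≤ a1+a2=1.452 → R2 fires; R=0 S=7 Z=6 B=11 P=6
Draw 10: a1=0.804, a2=0.756, a3=1.632, a4=0.342, a5=0.000, a0=3.534; τ=−ln(0.0712)/3.534=0.748 → t=3.502; u2·a0=0.3039·3.534=1.074; a1=0.804 < 1.074 ≤ a1+a2=1.560 → R2 fires; R=0 S=8 Z=6 B=11 P=6
Draw 11: a1=0.804, a2=0.864, a3=1.632, a4=0.342, a5=0.000, a0=3.642; τ=−ln(0.7859)/3.642=0.066 → t=3.568 > T=3.53: stop.
R first becomes ≤ 3 when it reaches 3 at the event at t=0.429.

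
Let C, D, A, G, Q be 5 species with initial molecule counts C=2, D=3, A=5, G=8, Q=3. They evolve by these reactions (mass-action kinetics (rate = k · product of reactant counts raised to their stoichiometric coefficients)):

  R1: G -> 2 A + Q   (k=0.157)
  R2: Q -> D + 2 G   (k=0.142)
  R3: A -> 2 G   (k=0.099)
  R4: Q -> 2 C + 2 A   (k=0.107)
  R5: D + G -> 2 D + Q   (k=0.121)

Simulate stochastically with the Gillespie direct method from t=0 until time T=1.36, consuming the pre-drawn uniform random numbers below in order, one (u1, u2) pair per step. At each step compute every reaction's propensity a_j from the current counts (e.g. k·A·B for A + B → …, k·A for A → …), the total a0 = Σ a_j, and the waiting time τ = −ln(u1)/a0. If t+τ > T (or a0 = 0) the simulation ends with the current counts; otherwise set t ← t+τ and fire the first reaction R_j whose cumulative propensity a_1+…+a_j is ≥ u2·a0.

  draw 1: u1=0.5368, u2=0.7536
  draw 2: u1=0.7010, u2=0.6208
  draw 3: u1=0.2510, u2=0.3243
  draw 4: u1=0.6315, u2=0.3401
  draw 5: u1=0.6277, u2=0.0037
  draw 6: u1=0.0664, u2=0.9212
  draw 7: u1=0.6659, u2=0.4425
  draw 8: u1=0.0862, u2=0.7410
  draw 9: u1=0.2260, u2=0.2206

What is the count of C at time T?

C at T = 4

t=0.000: C=2 D=3 A=5 G=8 Q=3
Draw 1: a1=1.256, a2=0.426, a3=0.495, a4=0.321, a5=2.904, a0=5.402; τ=−ln(0.5368)/5.402=0.115 → t=0.115; u2·a0=0.7536·5.402=4.071; a1+…+a4=2.498 < 4.071 ≤ a1+…+a5=5.402 → R5 fires; C=2 D=4 A=5 G=7 Q=4
Draw 2: a1=1.099, a2=0.568, a3=0.495, a4=0.428, a5=3.388, a0=5.978; τ=−ln(0.7010)/5.978=0.059 → t=0.175; u2·a0=0.6208·5.978=3.711; a1+…+a4=2.590 < 3.711 ≤ a1+…+a5=5.978 → R5 fires; C=2 D=5 A=5 G=6 Q=5
Draw 3: a1=0.942, a2=0.710, a3=0.495, a4=0.535, a5=3.630, a0=6.312; τ=−ln(0.2510)/6.312=0.219 → t=0.394; u2·a0=0.3243·6.312=2.047; a1+a2=1.652 < 2.047 ≤ a1+…+a3=2.147 → R3 fires; C=2 D=5 A=4 G=8 Q=5
Draw 4: a1=1.256, a2=0.710, a3=0.396, a4=0.535, a5=4.840, a0=7.737; τ=−ln(0.6315)/7.737=0.059 → t=0.453; u2·a0=0.3401·7.737=2.631; a1+…+a3=2.362 < 2.631 ≤ a1+…+a4=2.897 → R4 fires; C=4 D=5 A=6 G=8 Q=4
Draw 5: a1=1.256, a2=0.568, a3=0.594, a4=0.428, a5=4.840, a0=7.686; τ=−ln(0.6277)/7.686=0.061 → t=0.514; u2·a0=0.0037·7.686=0.028 ≤ a1=1.256 → R1 fires; C=4 D=5 A=8 G=7 Q=5
Draw 6: a1=1.099, a2=0.710, a3=0.792, a4=0.535, a5=4.235, a0=7.371; τ=−ln(0.0664)/7.371=0.368 → t=0.882; u2·a0=0.9212·7.371=6.790; a1+…+a4=3.136 < 6.790 ≤ a1+…+a5=7.371 → R5 fires; C=4 D=6 A=8 G=6 Q=6
Draw 7: a1=0.942, a2=0.852, a3=0.792, a4=0.642, a5=4.356, a0=7.584; τ=−ln(0.6659)/7.584=0.054 → t=0.935; u2·a0=0.4425·7.584=3.356; a1+…+a4=3.228 < 3.356 ≤ a1+…+a5=7.584 → R5 fires; C=4 D=7 A=8 G=5 Q=7
Draw 8: a1=0.785, a2=0.994, a3=0.792, a4=0.749, a5=4.235, a0=7.555; τ=−ln(0.0862)/7.555=0.324 → t=1.260; u2·a0=0.7410·7.555=5.598; a1+…+a4=3.320 < 5.598 ≤ a1+…+a5=7.555 → R5 fires; C=4 D=8 A=8 G=4 Q=8
Draw 9: a1=0.628, a2=1.136, a3=0.792, a4=0.856, a5=3.872, a0=7.284; τ=−ln(0.2260)/7.284=0.204 → t=1.464 > T=1.36: stop.
Read off C at T=1.36: 4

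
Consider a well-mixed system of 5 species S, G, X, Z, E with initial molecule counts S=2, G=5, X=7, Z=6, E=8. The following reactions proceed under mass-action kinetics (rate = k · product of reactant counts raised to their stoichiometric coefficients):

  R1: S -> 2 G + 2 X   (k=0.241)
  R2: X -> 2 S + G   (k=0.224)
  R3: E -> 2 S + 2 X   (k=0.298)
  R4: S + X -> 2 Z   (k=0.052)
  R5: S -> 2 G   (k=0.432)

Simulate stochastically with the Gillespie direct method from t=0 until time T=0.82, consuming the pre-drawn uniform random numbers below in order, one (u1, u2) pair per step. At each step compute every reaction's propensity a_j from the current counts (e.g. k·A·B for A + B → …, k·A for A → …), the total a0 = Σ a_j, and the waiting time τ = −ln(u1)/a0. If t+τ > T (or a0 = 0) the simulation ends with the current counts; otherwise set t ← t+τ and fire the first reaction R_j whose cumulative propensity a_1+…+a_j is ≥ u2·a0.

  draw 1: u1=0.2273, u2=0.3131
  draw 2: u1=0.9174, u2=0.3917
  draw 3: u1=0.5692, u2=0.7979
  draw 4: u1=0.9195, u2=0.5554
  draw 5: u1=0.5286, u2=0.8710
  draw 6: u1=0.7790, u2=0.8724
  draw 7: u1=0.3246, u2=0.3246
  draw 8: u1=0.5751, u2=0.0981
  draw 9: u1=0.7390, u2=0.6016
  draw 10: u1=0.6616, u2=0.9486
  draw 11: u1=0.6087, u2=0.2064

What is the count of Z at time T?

Z at T = 8

t=0.000: S=2 G=5 X=7 Z=6 E=8
Draw 1: a1=0.482, a2=1.568, a3=2.384, a4=0.728, a5=0.864, a0=6.026; τ=−ln(0.2273)/6.026=0.246 → t=0.246; u2·a0=0.3131·6.026=1.887; a1=0.482 < 1.887 ≤ a1+a2=2.050 → R2 fires; S=4 G=6 X=6 Z=6 E=8
Draw 2: a1=0.964, a2=1.344, a3=2.384, a4=1.248, a5=1.728, a0=7.668; τ=−ln(0.9174)/7.668=0.011 → t=0.257; u2·a0=0.3917·7.668=3.004; a1+a2=2.308 < 3.004 ≤ a1+…+a3=4.692 → R3 fires; S=6 G=6 X=8 Z=6 E=7
Draw 3: a1=1.446, a2=1.792, a3=2.086, a4=2.496, a5=2.592, a0=10.412; τ=−ln(0.5692)/10.412=0.054 → t=0.311; u2·a0=0.7979·10.412=8.308; a1+…+a4=7.820 < 8.308 ≤ a1+…+a5=10.412 → R5 fires; S=5 G=8 X=8 Z=6 E=7
Draw 4: a1=1.205, a2=1.792, a3=2.086, a4=2.080, a5=2.160, a0=9.323; τ=−ln(0.9195)/9.323=0.009 → t=0.320; u2·a0=0.5554·9.323=5.178; a1+…+a3=5.083 < 5.178 ≤ a1+…+a4=7.163 → R4 fires; S=4 G=8 X=7 Z=8 E=7
Draw 5: a1=0.964, a2=1.568, a3=2.086, a4=1.456, a5=1.728, a0=7.802; τ=−ln(0.5286)/7.802=0.082 → t=0.402; u2·a0=0.8710·7.802=6.796; a1+…+a4=6.074 < 6.796 ≤ a1+…+a5=7.802 → R5 fires; S=3 G=10 X=7 Z=8 E=7
Draw 6: a1=0.723, a2=1.568, a3=2.086, a4=1.092, a5=1.296, a0=6.765; τ=−ln(0.7790)/6.765=0.037 → t=0.439; u2·a0=0.8724·6.765=5.902; a1+…+a4=5.469 < 5.902 ≤ a1+…+a5=6.765 → R5 fires; S=2 G=12 X=7 Z=8 E=7
Draw 7: a1=0.482, a2=1.568, a3=2.086, a4=0.728, a5=0.864, a0=5.728; τ=−ln(0.3246)/5.728=0.196 → t=0.635; u2·a0=0.3246·5.728=1.859; a1=0.482 < 1.859 ≤ a1+a2=2.050 → R2 fires; S=4 G=13 X=6 Z=8 E=7
Draw 8: a1=0.964, a2=1.344, a3=2.086, a4=1.248, a5=1.728, a0=7.370; τ=−ln(0.5751)/7.370=0.075 → t=0.710; u2·a0=0.0981·7.370=0.723 ≤ a1=0.964 → R1 fires; S=3 G=15 X=8 Z=8 E=7
Draw 9: a1=0.723, a2=1.792, a3=2.086, a4=1.248, a5=1.296, a0=7.145; τ=−ln(0.7390)/7.145=0.042 → t=0.753; u2·a0=0.6016·7.145=4.298; a1+a2=2.515 < 4.298 ≤ a1+…+a3=4.601 → R3 fires; S=5 G=15 X=10 Z=8 E=6
Draw 10: a1=1.205, a2=2.240, a3=1.788, a4=2.600, a5=2.160, a0=9.993; τ=−ln(0.6616)/9.993=0.041 → t=0.794; u2·a0=0.9486·9.993=9.479; a1+…+a4=7.833 < 9.479 ≤ a1+…+a5=9.993 → R5 fires; S=4 G=17 X=10 Z=8 E=6
Draw 11: a1=0.964, a2=2.240, a3=1.788, a4=2.080, a5=1.728, a0=8.800; τ=−ln(0.6087)/8.800=0.056 → t=0.850 > T=0.82: stop.
Read off Z at T=0.82: 8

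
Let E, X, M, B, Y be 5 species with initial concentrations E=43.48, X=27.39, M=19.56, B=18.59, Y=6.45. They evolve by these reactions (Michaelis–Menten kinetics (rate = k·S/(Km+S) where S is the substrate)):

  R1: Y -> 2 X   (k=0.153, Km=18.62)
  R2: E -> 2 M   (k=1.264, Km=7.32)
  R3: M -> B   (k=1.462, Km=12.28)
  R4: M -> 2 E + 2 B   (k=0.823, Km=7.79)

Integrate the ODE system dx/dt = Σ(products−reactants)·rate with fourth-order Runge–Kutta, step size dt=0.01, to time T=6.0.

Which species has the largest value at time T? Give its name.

Dominant species at T: E

RK4 with dt=0.01: 600 steps to T=6.0. Trajectory (selected grid times):
t=0.00: E=43.48 X=27.39 M=19.56 B=18.59 Y=6.45
t=0.67: E=43.55 X=27.44 M=20.01 B=19.99 Y=6.42
t=1.33: E=43.62 X=27.49 M=20.45 B=21.37 Y=6.40
t=2.00: E=43.69 X=27.55 M=20.88 B=22.79 Y=6.37
t=2.67: E=43.77 X=27.60 M=21.31 B=24.21 Y=6.35
t=3.33: E=43.85 X=27.65 M=21.73 B=25.62 Y=6.32
t=4.00: E=43.94 X=27.70 M=22.14 B=27.06 Y=6.29
t=4.67: E=44.03 X=27.75 M=22.55 B=28.51 Y=6.27
t=5.33: E=44.13 X=27.80 M=22.95 B=29.95 Y=6.24
t=6.00: E=44.23 X=27.86 M=23.35 B=31.42 Y=6.22
At T=6.0: E=44.23 X=27.86 M=23.35 B=31.42 Y=6.22; the largest is E.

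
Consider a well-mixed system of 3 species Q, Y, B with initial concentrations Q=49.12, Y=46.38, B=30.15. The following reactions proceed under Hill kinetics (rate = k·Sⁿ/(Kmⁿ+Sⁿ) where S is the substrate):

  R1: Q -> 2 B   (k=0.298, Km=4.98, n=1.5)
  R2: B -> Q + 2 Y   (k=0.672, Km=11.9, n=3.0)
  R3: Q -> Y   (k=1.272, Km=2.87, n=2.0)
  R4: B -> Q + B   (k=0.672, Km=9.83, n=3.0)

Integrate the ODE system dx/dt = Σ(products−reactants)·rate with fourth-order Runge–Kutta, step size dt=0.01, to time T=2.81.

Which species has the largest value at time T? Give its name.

RK4 with dt=0.01: 281 steps to T=2.81. Trajectory (selected grid times):
t=0.00: Q=49.12 Y=46.38 B=30.15
t=0.31: Q=49.04 Y=47.17 B=30.13
t=0.62: Q=48.95 Y=47.95 B=30.12
t=0.94: Q=48.86 Y=48.76 B=30.10
t=1.25: Q=48.78 Y=49.55 B=30.08
t=1.56: Q=48.69 Y=50.33 B=30.06
t=1.87: Q=48.61 Y=51.12 B=30.05
t=2.19: Q=48.52 Y=51.93 B=30.03
t=2.50: Q=48.43 Y=52.71 B=30.01
t=2.81: Q=48.35 Y=53.50 B=29.99
At T=2.81: Q=48.35 Y=53.50 B=29.99; the largest is Y.

Dominant species at T: Y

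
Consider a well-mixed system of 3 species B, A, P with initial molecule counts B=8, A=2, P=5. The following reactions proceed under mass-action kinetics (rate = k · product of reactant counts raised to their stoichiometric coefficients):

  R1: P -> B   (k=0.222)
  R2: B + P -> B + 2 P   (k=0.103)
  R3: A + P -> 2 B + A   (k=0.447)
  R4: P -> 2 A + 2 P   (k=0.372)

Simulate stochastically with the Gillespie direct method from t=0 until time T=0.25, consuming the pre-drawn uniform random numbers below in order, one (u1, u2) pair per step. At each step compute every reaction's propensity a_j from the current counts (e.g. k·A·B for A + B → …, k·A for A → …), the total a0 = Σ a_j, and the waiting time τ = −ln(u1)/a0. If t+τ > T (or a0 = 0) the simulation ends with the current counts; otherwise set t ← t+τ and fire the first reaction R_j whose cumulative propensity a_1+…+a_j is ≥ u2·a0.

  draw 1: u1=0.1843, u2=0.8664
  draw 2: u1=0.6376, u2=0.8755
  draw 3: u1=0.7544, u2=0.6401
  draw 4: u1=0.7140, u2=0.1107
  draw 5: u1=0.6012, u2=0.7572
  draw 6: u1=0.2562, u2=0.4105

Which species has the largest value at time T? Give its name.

t=0.000: B=8 A=2 P=5
Draw 1: a1=1.110, a2=4.120, a3=4.470, a4=1.860, a0=11.560; τ=−ln(0.1843)/11.560=0.146 → t=0.146; u2·a0=0.8664·11.560=10.016; a1+…+a3=9.700 < 10.016 ≤ a1+…+a4=11.560 → R4 fires; B=8 A=4 P=6
Draw 2: a1=1.332, a2=4.944, a3=10.728, a4=2.232, a0=19.236; τ=−ln(0.6376)/19.236=0.023 → t=0.170; u2·a0=0.8755·19.236=16.841; a1+a2=6.276 < 16.841 ≤ a1+…+a3=17.004 → R3 fires; B=10 A=4 P=5
Draw 3: a1=1.110, a2=5.150, a3=8.940, a4=1.860, a0=17.060; τ=−ln(0.7544)/17.060=0.017 → t=0.186; u2·a0=0.6401·17.060=10.920; a1+a2=6.260 < 10.920 ≤ a1+…+a3=15.200 → R3 fires; B=12 A=4 P=4
Draw 4: a1=0.888, a2=4.944, a3=7.152, a4=1.488, a0=14.472; τ=−ln(0.7140)/14.472=0.023 → t=0.209; u2·a0=0.1107·14.472=1.602; a1=0.888 < 1.602 ≤ a1+a2=5.832 → R2 fires; B=12 A=4 P=5
Draw 5: a1=1.110, a2=6.180, a3=8.940, a4=1.860, a0=18.090; τ=−ln(0.6012)/18.090=0.028 → t=0.238; u2·a0=0.7572·18.090=13.698; a1+a2=7.290 < 13.698 ≤ a1+…+a3=16.230 → R3 fires; B=14 A=4 P=4
Draw 6: a1=0.888, a2=5.768, a3=7.152, a4=1.488, a0=15.296; τ=−ln(0.2562)/15.296=0.089 → t=0.327 > T=0.25: stop.
At T=0.25: B=14 A=4 P=4; the largest is B.

Dominant species at T: B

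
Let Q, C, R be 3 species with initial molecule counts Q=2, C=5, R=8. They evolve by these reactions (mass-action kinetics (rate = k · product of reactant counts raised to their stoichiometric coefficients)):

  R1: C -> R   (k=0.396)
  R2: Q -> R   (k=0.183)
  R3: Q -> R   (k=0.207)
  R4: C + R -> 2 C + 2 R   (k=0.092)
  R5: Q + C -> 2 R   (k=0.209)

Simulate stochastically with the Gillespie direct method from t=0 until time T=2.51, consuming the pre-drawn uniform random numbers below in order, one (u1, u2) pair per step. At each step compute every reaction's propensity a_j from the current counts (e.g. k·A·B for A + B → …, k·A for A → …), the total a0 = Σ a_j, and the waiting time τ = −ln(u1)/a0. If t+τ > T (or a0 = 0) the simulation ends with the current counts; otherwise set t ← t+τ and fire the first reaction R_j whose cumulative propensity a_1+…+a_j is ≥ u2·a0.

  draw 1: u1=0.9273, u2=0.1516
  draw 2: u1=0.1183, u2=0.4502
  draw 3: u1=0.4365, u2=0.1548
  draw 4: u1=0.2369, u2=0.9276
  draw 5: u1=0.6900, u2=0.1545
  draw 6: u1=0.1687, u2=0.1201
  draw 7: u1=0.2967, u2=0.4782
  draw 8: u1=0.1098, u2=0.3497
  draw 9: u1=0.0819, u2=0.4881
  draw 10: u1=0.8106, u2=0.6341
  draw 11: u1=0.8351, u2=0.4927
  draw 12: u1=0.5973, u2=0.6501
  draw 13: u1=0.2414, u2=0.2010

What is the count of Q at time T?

t=0.000: Q=2 C=5 R=8
Draw 1: a1=1.980, a2=0.366, a3=0.414, a4=3.680, a5=2.090, a0=8.530; τ=−ln(0.9273)/8.530=0.009 → t=0.009; u2·a0=0.1516·8.530=1.293 ≤ a1=1.980 → R1 fires; Q=2 C=4 R=9
Draw 2: a1=1.584, a2=0.366, a3=0.414, a4=3.312, a5=1.672, a0=7.348; τ=−ln(0.1183)/7.348=0.290 → t=0.299; u2·a0=0.4502·7.348=3.308; a1+…+a3=2.364 < 3.308 ≤ a1+…+a4=5.676 → R4 fires; Q=2 C=5 R=10
Draw 3: a1=1.980, a2=0.366, a3=0.414, a4=4.600, a5=2.090, a0=9.450; τ=−ln(0.4365)/9.450=0.088 → t=0.387; u2·a0=0.1548·9.450=1.463 ≤ a1=1.980 → R1 fires; Q=2 C=4 R=11
Draw 4: a1=1.584, a2=0.366, a3=0.414, a4=4.048, a5=1.672, a0=8.084; τ=−ln(0.2369)/8.084=0.178 → t=0.565; u2·a0=0.9276·8.084=7.499; a1+…+a4=6.412 < 7.499 ≤ a1+…+a5=8.084 → R5 fires; Q=1 C=3 R=13
Draw 5: a1=1.188, a2=0.183, a3=0.207, a4=3.588, a5=0.627, a0=5.793; τ=−ln(0.6900)/5.793=0.064 → t=0.629; u2·a0=0.1545·5.793=0.895 ≤ a1=1.188 → R1 fires; Q=1 C=2 R=14
Draw 6: a1=0.792, a2=0.183, a3=0.207, a4=2.576, a5=0.418, a0=4.176; τ=−ln(0.1687)/4.176=0.426 → t=1.055; u2·a0=0.1201·4.176=0.502 ≤ a1=0.792 → R1 fires; Q=1 C=1 R=15
Draw 7: a1=0.396, a2=0.183, a3=0.207, a4=1.380, a5=0.209, a0=2.375; τ=−ln(0.2967)/2.375=0.512 → t=1.567; u2·a0=0.4782·2.375=1.136; a1+…+a3=0.786 < 1.136 ≤ a1+…+a4=2.166 → R4 fires; Q=1 C=2 R=16
Draw 8: a1=0.792, a2=0.183, a3=0.207, a4=2.944, a5=0.418, a0=4.544; τ=−ln(0.1098)/4.544=0.486 → t=2.053; u2·a0=0.3497·4.544=1.589; a1+…+a3=1.182 < 1.589 ≤ a1+…+a4=4.126 → R4 fires; Q=1 C=3 R=17
Draw 9: a1=1.188, a2=0.183, a3=0.207, a4=4.692, a5=0.627, a0=6.897; τ=−ln(0.0819)/6.897=0.363 → t=2.416; u2·a0=0.4881·6.897=3.366; a1+…+a3=1.578 < 3.366 ≤ a1+…+a4=6.270 → R4 fires; Q=1 C=4 R=18
Draw 10: a1=1.584, a2=0.183, a3=0.207, a4=6.624, a5=0.836, a0=9.434; τ=−ln(0.8106)/9.434=0.022 → t=2.438; u2·a0=0.6341·9.434=5.982; a1+…+a3=1.974 < 5.982 ≤ a1+…+a4=8.598 → R4 fires; Q=1 C=5 R=19
Draw 11: a1=1.980, a2=0.183, a3=0.207, a4=8.740, a5=1.045, a0=12.155; τ=−ln(0.8351)/12.155=0.015 → t=2.453; u2·a0=0.4927·12.155=5.989; a1+…+a3=2.370 < 5.989 ≤ a1+…+a4=11.110 → R4 fires; Q=1 C=6 R=20
Draw 12: a1=2.376, a2=0.183, a3=0.207, a4=11.040, a5=1.254, a0=15.060; τ=−ln(0.5973)/15.060=0.034 → t=2.487; u2·a0=0.6501·15.060=9.791; a1+…+a3=2.766 < 9.791 ≤ a1+…+a4=13.806 → R4 fires; Q=1 C=7 R=21
Draw 13: a1=2.772, a2=0.183, a3=0.207, a4=13.524, a5=1.463, a0=18.149; τ=−ln(0.2414)/18.149=0.078 → t=2.566 > T=2.51: stop.
Read off Q at T=2.51: 1

Q at T = 1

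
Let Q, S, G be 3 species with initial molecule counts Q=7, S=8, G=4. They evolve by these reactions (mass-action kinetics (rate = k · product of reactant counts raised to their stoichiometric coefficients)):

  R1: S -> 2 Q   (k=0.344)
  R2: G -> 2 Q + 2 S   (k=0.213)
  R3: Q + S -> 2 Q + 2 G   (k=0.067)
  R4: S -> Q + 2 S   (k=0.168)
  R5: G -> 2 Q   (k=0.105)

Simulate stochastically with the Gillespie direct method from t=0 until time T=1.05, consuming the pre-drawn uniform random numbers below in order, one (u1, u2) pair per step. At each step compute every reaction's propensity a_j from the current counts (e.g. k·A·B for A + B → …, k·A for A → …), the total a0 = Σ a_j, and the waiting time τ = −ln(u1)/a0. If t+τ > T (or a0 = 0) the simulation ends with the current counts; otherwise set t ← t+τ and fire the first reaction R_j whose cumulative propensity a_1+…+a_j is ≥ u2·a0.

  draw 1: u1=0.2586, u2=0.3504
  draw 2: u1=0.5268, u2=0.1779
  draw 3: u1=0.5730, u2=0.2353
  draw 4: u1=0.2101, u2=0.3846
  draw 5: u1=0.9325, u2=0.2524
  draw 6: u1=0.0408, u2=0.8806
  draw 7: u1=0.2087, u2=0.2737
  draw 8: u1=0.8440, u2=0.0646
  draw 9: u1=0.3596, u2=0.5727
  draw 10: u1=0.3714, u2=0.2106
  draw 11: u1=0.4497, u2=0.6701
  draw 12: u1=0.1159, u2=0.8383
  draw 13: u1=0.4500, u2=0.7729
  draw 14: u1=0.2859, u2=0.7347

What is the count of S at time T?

t=0.000: Q=7 S=8 G=4
Draw 1: a1=2.752, a2=0.852, a3=3.752, a4=1.344, a5=0.420, a0=9.120; τ=−ln(0.2586)/9.120=0.148 → t=0.148; u2·a0=0.3504·9.120=3.196; a1=2.752 < 3.196 ≤ a1+a2=3.604 → R2 fires; Q=9 S=10 G=3
Draw 2: a1=3.440, a2=0.639, a3=6.030, a4=1.680, a5=0.315, a0=12.104; τ=−ln(0.5268)/12.104=0.053 → t=0.201; u2·a0=0.1779·12.104=2.153 ≤ a1=3.440 → R1 fires; Q=11 S=9 G=3
Draw 3: a1=3.096, a2=0.639, a3=6.633, a4=1.512, a5=0.315, a0=12.195; τ=−ln(0.5730)/12.195=0.046 → t=0.247; u2·a0=0.2353·12.195=2.869 ≤ a1=3.096 → R1 fires; Q=13 S=8 G=3
Draw 4: a1=2.752, a2=0.639, a3=6.968, a4=1.344, a5=0.315, a0=12.018; τ=−ln(0.2101)/12.018=0.130 → t=0.377; u2·a0=0.3846·12.018=4.622; a1+a2=3.391 < 4.622 ≤ a1+…+a3=10.359 → R3 fires; Q=14 S=7 G=5
Draw 5: a1=2.408, a2=1.065, a3=6.566, a4=1.176, a5=0.525, a0=11.740; τ=−ln(0.9325)/11.740=0.006 → t=0.383; u2·a0=0.2524·11.740=2.963; a1=2.408 < 2.963 ≤ a1+a2=3.473 → R2 fires; Q=16 S=9 G=4
Draw 6: a1=3.096, a2=0.852, a3=9.648, a4=1.512, a5=0.420, a0=15.528; τ=−ln(0.0408)/15.528=0.206 → t=0.589; u2·a0=0.8806·15.528=13.674; a1+…+a3=13.596 < 13.674 ≤ a1+…+a4=15.108 → R4 fires; Q=17 S=10 G=4
Draw 7: a1=3.440, a2=0.852, a3=11.390, a4=1.680, a5=0.420, a0=17.782; τ=−ln(0.2087)/17.782=0.088 → t=0.677; u2·a0=0.2737·17.782=4.867; a1+a2=4.292 < 4.867 ≤ a1+…+a3=15.682 → R3 fires; Q=18 S=9 G=6
Draw 8: a1=3.096, a2=1.278, a3=10.854, a4=1.512, a5=0.630, a0=17.370; τ=−ln(0.8440)/17.370=0.010 → t=0.687; u2·a0=0.0646·17.370=1.122 ≤ a1=3.096 → R1 fires; Q=20 S=8 G=6
Draw 9: a1=2.752, a2=1.278, a3=10.720, a4=1.344, a5=0.630, a0=16.724; τ=−ln(0.3596)/16.724=0.061 → t=0.748; u2·a0=0.5727·16.724=9.578; a1+a2=4.030 < 9.578 ≤ a1+…+a3=14.750 → R3 fires; Q=21 S=7 G=8
Draw 10: a1=2.408, a2=1.704, a3=9.849, a4=1.176, a5=0.840, a0=15.977; τ=−ln(0.3714)/15.977=0.062 → t=0.810; u2·a0=0.2106·15.977=3.365; a1=2.408 < 3.365 ≤ a1+a2=4.112 → R2 fires; Q=23 S=9 G=7
Draw 11: a1=3.096, a2=1.491, a3=13.869, a4=1.512, a5=0.735, a0=20.703; τ=−ln(0.4497)/20.703=0.039 → t=0.848; u2·a0=0.6701·20.703=13.873; a1+a2=4.587 < 13.873 ≤ a1+…+a3=18.456 → R3 fires; Q=24 S=8 G=9
Draw 12: a1=2.752, a2=1.917, a3=12.864, a4=1.344, a5=0.945, a0=19.822; τ=−ln(0.1159)/19.822=0.109 → t=0.957; u2·a0=0.8383·19.822=16.617; a1+a2=4.669 < 16.617 ≤ a1+…+a3=17.533 → R3 fires; Q=25 S=7 G=11
Draw 13: a1=2.408, a2=2.343, a3=11.725, a4=1.176, a5=1.155, a0=18.807; τ=−ln(0.4500)/18.807=0.042 → t=1.000; u2·a0=0.7729·18.807=14.536; a1+a2=4.751 < 14.536 ≤ a1+…+a3=16.476 → R3 fires; Q=26 S=6 G=13
Draw 14: a1=2.064, a2=2.769, a3=10.452, a4=1.008, a5=1.365, a0=17.658; τ=−ln(0.2859)/17.658=0.071 → t=1.070 > T=1.05: stop.
Read off S at T=1.05: 6

S at T = 6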